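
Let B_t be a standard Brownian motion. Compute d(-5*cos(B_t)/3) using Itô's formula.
d(-5*cos(B_t)/3) = (5*cos(B_t)/6) dt + (5*sin(B_t)/3) dB_t

Itô's formula for f(B_t) gives d f(B_t) = f'(B_t) dB_t + (1/2) f''(B_t) dt. Compute derivatives of f(x) = -5*cos(x)/3:
  f'(x)  = 5*sin(x)/3
  f''(x) = 5*cos(x)/3
Substitute x = B_t and multiply the f'' term by 1/2:
  drift     = (1/2) * (5*cos(x)/3) evaluated at B_t = 5*cos(B_t)/6
  diffusion = (5*sin(x)/3) evaluated at B_t = 5*sin(B_t)/3
Therefore d(-5*cos(B_t)/3) = (5*cos(B_t)/6) dt + (5*sin(B_t)/3) dB_t.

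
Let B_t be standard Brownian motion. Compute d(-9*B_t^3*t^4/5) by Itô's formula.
d(-9*B_t^3*t^4/5) = (9*B_t*t^3*(-4*B_t^2 - 3*t)/5) dt + (-27*B_t^2*t^4/5) dB_t

Itô's formula for f(t, x): d f(t, B_t) = (f_t + (1/2) f_xx) dt + f_x dB_t. Compute partials of f(t, x) = -9*t^4*x^3/5:
  f_t(t,x)  = -36*t^3*x^3/5
  f_x(t,x)  = -27*t^4*x^2/5
  f_xx(t,x) = -54*t^4*x/5
Assemble drift = f_t + (1/2) f_xx = 9*t^3*x*(-3*t - 4*x^2)/5 and diffusion = f_x = -27*t^4*x^2/5. Substituting x = B_t:
  d(-9*B_t^3*t^4/5) = (9*B_t*t^3*(-4*B_t^2 - 3*t)/5) dt + (-27*B_t^2*t^4/5) dB_t.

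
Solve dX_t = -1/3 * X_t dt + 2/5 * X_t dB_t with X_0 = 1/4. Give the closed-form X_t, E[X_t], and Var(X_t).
X_t = 1/4 * exp((-31/75) t + (2/5) B_t); E[X_t] = exp(-t/3)/4; Var(X_t) = (exp(4*t/25) - 1)*exp(-2*t/3)/16

For GBM dX = mu X dt + sigma X dB with X_0 = x_0, apply Itô to Y = log X: dY = (mu - sigma^2/2) dt + sigma dB, so Y_t = log(x_0) + (mu - sigma^2/2) t + sigma B_t and hence X_t = x_0 * exp((mu - sigma^2/2) t + sigma B_t).
With mu = -1/3, sigma = 2/5, x_0 = 1/4, this gives:
  X_t = 1/4 * exp((-31/75) * t + (2/5) * B_t).
Since sigma*B_t ~ Normal(0, sigma^2 t), E[exp(sigma*B_t)] = exp(sigma^2 t / 2); so E[X_t] = x_0 * exp((mu - sigma^2/2) t) * exp(sigma^2 t / 2) = x_0 * exp(mu t) = exp(-t/3)/4.
Var(X_t) = E[X_t^2] - (E[X_t])^2 = x_0^2 * exp(2 mu t) * (exp(sigma^2 t) - 1) = (exp(4*t/25) - 1)*exp(-2*t/3)/16.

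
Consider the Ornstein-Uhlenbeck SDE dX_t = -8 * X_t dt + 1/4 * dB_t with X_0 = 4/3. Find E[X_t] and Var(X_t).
E[X_t] = 4*exp(-8*t)/3; Var(X_t) = 1/256 - exp(-16*t)/256

The OU SDE dX = -theta X dt + sigma dB admits the integrating factor exp(theta t): d(exp(theta t) X_t) = sigma exp(theta t) dB_t. Integrating from 0 to t:
  X_t = x_0 * exp(-theta t) + sigma * int_0^t exp(-theta (t-s)) dB_s.
The Itô integral has mean 0 and (by the Itô isometry) variance sigma^2 * int_0^t exp(-2 theta (t - s)) ds = sigma^2 * (1 - exp(-2 theta t)) / (2 theta).
With theta = 8, sigma = 1/4, x_0 = 4/3:
  E[X_t] = 4/3 * exp(-8 t) = 4*exp(-8*t)/3
  Var(X_t) = (1/4)^2 * (1 - exp(-2*8 t)) / (2 * 8) = 1/256 - exp(-16*t)/256.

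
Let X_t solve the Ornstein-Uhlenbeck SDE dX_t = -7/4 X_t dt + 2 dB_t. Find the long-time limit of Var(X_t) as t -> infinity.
lim Var(X_t) = 8/7

The OU SDE dX = -theta X dt + sigma dB admits the integrating factor exp(theta t): d(exp(theta t) X_t) = sigma exp(theta t) dB_t. Integrating from 0 to t gives X_t = x_0 * exp(-theta t) + sigma * int_0^t exp(-theta (t-s)) dB_s for any initial x_0. The Itô integral has variance (by the Itô isometry) sigma^2 * int_0^t exp(-2 theta (t - s)) ds = sigma^2 * (1 - exp(-2 theta t)) / (2 theta), independent of x_0.
With theta = 7/4, sigma = 2:
  Var(X_t) = (2)^2 * (1 - exp(-2*7/4 t)) / (2 * 7/4) = 8/7 - 8*exp(-7*t/2)/7.
As t -> infinity, exp(-2*7/4 t) -> 0, so the stationary variance is sigma^2 / (2 theta) = 8/7.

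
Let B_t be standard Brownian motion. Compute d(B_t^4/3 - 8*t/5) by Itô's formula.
d(B_t^4/3 - 8*t/5) = (2*B_t^2 - 8/5) dt + (4*B_t^3/3) dB_t

Itô's formula for f(t, x): d f(t, B_t) = (f_t + (1/2) f_xx) dt + f_x dB_t. Compute partials of f(t, x) = -8*t/5 + x^4/3:
  f_t(t,x)  = -8/5
  f_x(t,x)  = 4*x^3/3
  f_xx(t,x) = 4*x^2
Assemble drift = f_t + (1/2) f_xx = 2*x^2 - 8/5 and diffusion = f_x = 4*x^3/3. Substituting x = B_t:
  d(B_t^4/3 - 8*t/5) = (2*B_t^2 - 8/5) dt + (4*B_t^3/3) dB_t.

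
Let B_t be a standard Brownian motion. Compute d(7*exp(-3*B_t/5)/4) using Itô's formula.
d(7*exp(-3*B_t/5)/4) = (63*exp(-3*B_t/5)/200) dt + (-21*exp(-3*B_t/5)/20) dB_t

Itô's formula for f(B_t) gives d f(B_t) = f'(B_t) dB_t + (1/2) f''(B_t) dt. Compute derivatives of f(x) = 7*exp(-3*x/5)/4:
  f'(x)  = -21*exp(-3*x/5)/20
  f''(x) = 63*exp(-3*x/5)/100
Substitute x = B_t and multiply the f'' term by 1/2:
  drift     = (1/2) * (63*exp(-3*x/5)/100) evaluated at B_t = 63*exp(-3*B_t/5)/200
  diffusion = (-21*exp(-3*x/5)/20) evaluated at B_t = -21*exp(-3*B_t/5)/20
Therefore d(7*exp(-3*B_t/5)/4) = (63*exp(-3*B_t/5)/200) dt + (-21*exp(-3*B_t/5)/20) dB_t.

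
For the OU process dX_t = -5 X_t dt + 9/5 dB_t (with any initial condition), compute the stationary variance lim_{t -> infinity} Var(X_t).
lim Var(X_t) = 81/250

The OU SDE dX = -theta X dt + sigma dB admits the integrating factor exp(theta t): d(exp(theta t) X_t) = sigma exp(theta t) dB_t. Integrating from 0 to t gives X_t = x_0 * exp(-theta t) + sigma * int_0^t exp(-theta (t-s)) dB_s for any initial x_0. The Itô integral has variance (by the Itô isometry) sigma^2 * int_0^t exp(-2 theta (t - s)) ds = sigma^2 * (1 - exp(-2 theta t)) / (2 theta), independent of x_0.
With theta = 5, sigma = 9/5:
  Var(X_t) = (9/5)^2 * (1 - exp(-2*5 t)) / (2 * 5) = 81/250 - 81*exp(-10*t)/250.
As t -> infinity, exp(-2*5 t) -> 0, so the stationary variance is sigma^2 / (2 theta) = 81/250.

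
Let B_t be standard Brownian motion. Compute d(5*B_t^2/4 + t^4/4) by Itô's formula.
d(5*B_t^2/4 + t^4/4) = (t^3 + 5/4) dt + (5*B_t/2) dB_t

Itô's formula for f(t, x): d f(t, B_t) = (f_t + (1/2) f_xx) dt + f_x dB_t. Compute partials of f(t, x) = t^4/4 + 5*x^2/4:
  f_t(t,x)  = t^3
  f_x(t,x)  = 5*x/2
  f_xx(t,x) = 5/2
Assemble drift = f_t + (1/2) f_xx = t^3 + 5/4 and diffusion = f_x = 5*x/2. Substituting x = B_t:
  d(5*B_t^2/4 + t^4/4) = (t^3 + 5/4) dt + (5*B_t/2) dB_t.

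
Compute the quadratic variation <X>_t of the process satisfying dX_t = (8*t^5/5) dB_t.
<X>_t = 64*t^11/275

For an Itô process dX_t = a(t) dt + b(t) dB_t, the quadratic variation is <X>_t = int_0^t b(s)^2 ds (the drift term does not contribute). Here b(s) = 8*s^5/5, so
  b(s)^2 = 64*s^10/25.
Integrating from 0 to t:
  <X>_t = int_0^t (64*s^10/25) ds = 64*t^11/275.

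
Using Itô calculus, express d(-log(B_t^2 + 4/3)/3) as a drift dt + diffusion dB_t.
d(-log(B_t^2 + 4/3)/3) = ((3*B_t^2 - 4)/(3*B_t^2 + 4)^2) dt + (-2*B_t/(3*B_t^2 + 4)) dB_t

Itô's formula for f(B_t) gives d f(B_t) = f'(B_t) dB_t + (1/2) f''(B_t) dt. Compute derivatives of f(x) = -log(x^2 + 4/3)/3:
  f'(x)  = -2*x/(3*x^2 + 4)
  f''(x) = 2*(3*x^2 - 4)/(3*x^2 + 4)^2
Substitute x = B_t and multiply the f'' term by 1/2:
  drift     = (1/2) * (2*(3*x^2 - 4)/(3*x^2 + 4)^2) evaluated at B_t = (3*B_t^2 - 4)/(3*B_t^2 + 4)^2
  diffusion = (-2*x/(3*x^2 + 4)) evaluated at B_t = -2*B_t/(3*B_t^2 + 4)
Therefore d(-log(B_t^2 + 4/3)/3) = ((3*B_t^2 - 4)/(3*B_t^2 + 4)^2) dt + (-2*B_t/(3*B_t^2 + 4)) dB_t.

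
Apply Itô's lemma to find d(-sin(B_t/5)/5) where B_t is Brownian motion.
d(-sin(B_t/5)/5) = (sin(B_t/5)/250) dt + (-cos(B_t/5)/25) dB_t

Itô's formula for f(B_t) gives d f(B_t) = f'(B_t) dB_t + (1/2) f''(B_t) dt. Compute derivatives of f(x) = -sin(x/5)/5:
  f'(x)  = -cos(x/5)/25
  f''(x) = sin(x/5)/125
Substitute x = B_t and multiply the f'' term by 1/2:
  drift     = (1/2) * (sin(x/5)/125) evaluated at B_t = sin(B_t/5)/250
  diffusion = (-cos(x/5)/25) evaluated at B_t = -cos(B_t/5)/25
Therefore d(-sin(B_t/5)/5) = (sin(B_t/5)/250) dt + (-cos(B_t/5)/25) dB_t.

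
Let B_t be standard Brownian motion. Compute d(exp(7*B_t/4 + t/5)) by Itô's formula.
d(exp(7*B_t/4 + t/5)) = (277*exp(7*B_t/4 + t/5)/160) dt + (7*exp(7*B_t/4 + t/5)/4) dB_t

Itô's formula for f(t, x): d f(t, B_t) = (f_t + (1/2) f_xx) dt + f_x dB_t. Compute partials of f(t, x) = exp(t/5 + 7*x/4):
  f_t(t,x)  = exp(t/5 + 7*x/4)/5
  f_x(t,x)  = 7*exp(t/5 + 7*x/4)/4
  f_xx(t,x) = 49*exp(t/5 + 7*x/4)/16
Assemble drift = f_t + (1/2) f_xx = 277*exp(t/5 + 7*x/4)/160 and diffusion = f_x = 7*exp(t/5 + 7*x/4)/4. Substituting x = B_t:
  d(exp(7*B_t/4 + t/5)) = (277*exp(7*B_t/4 + t/5)/160) dt + (7*exp(7*B_t/4 + t/5)/4) dB_t.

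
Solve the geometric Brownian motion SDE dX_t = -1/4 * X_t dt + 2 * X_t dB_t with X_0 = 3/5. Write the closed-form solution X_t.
X_t = 3/5 * exp((-9/4) * t + (2) * B_t)

For GBM dX = mu X dt + sigma X dB with X_0 = x_0, apply Itô to Y = log X: dY = (mu - sigma^2/2) dt + sigma dB, so Y_t = log(x_0) + (mu - sigma^2/2) t + sigma B_t and hence X_t = x_0 * exp((mu - sigma^2/2) t + sigma B_t).
With mu = -1/4, sigma = 2, x_0 = 3/5, this gives:
  X_t = 3/5 * exp((-9/4) * t + (2) * B_t).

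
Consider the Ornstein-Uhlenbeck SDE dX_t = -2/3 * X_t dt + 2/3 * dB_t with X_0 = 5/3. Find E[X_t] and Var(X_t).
E[X_t] = 5*exp(-2*t/3)/3; Var(X_t) = 1/3 - exp(-4*t/3)/3

The OU SDE dX = -theta X dt + sigma dB admits the integrating factor exp(theta t): d(exp(theta t) X_t) = sigma exp(theta t) dB_t. Integrating from 0 to t:
  X_t = x_0 * exp(-theta t) + sigma * int_0^t exp(-theta (t-s)) dB_s.
The Itô integral has mean 0 and (by the Itô isometry) variance sigma^2 * int_0^t exp(-2 theta (t - s)) ds = sigma^2 * (1 - exp(-2 theta t)) / (2 theta).
With theta = 2/3, sigma = 2/3, x_0 = 5/3:
  E[X_t] = 5/3 * exp(-2/3 t) = 5*exp(-2*t/3)/3
  Var(X_t) = (2/3)^2 * (1 - exp(-2*2/3 t)) / (2 * 2/3) = 1/3 - exp(-4*t/3)/3.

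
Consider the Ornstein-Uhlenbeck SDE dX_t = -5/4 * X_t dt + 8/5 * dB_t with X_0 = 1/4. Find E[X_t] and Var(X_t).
E[X_t] = exp(-5*t/4)/4; Var(X_t) = 128/125 - 128*exp(-5*t/2)/125

The OU SDE dX = -theta X dt + sigma dB admits the integrating factor exp(theta t): d(exp(theta t) X_t) = sigma exp(theta t) dB_t. Integrating from 0 to t:
  X_t = x_0 * exp(-theta t) + sigma * int_0^t exp(-theta (t-s)) dB_s.
The Itô integral has mean 0 and (by the Itô isometry) variance sigma^2 * int_0^t exp(-2 theta (t - s)) ds = sigma^2 * (1 - exp(-2 theta t)) / (2 theta).
With theta = 5/4, sigma = 8/5, x_0 = 1/4:
  E[X_t] = 1/4 * exp(-5/4 t) = exp(-5*t/4)/4
  Var(X_t) = (8/5)^2 * (1 - exp(-2*5/4 t)) / (2 * 5/4) = 128/125 - 128*exp(-5*t/2)/125.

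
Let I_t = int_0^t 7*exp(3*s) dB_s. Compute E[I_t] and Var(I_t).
E[I_t] = 0; Var(I_t) = 49*exp(6*t)/6 - 49/6

The Itô integral of a deterministic integrand f(s) has mean 0 because each increment f(s) * (B_{s+ds} - B_s) has mean 0. By the Itô isometry:
  Var( int_0^t f(s) dB_s ) = E[ (int_0^t f(s) dB_s)^2 ] = int_0^t f(s)^2 ds.
Here f(s) = 7*exp(3*s), so f(s)^2 = 49*exp(6*s). Integrate:
  int_0^t (49*exp(6*s)) ds = 49*exp(6*t)/6 - 49/6.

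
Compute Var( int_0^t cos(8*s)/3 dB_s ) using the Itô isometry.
Var = t/18 + sin(8*t)*cos(8*t)/144

The Itô integral of a deterministic integrand f(s) has mean 0 because each increment f(s) * (B_{s+ds} - B_s) has mean 0. By the Itô isometry:
  Var( int_0^t f(s) dB_s ) = E[ (int_0^t f(s) dB_s)^2 ] = int_0^t f(s)^2 ds.
Here f(s) = cos(8*s)/3, so f(s)^2 = cos(8*s)^2/9. Integrate:
  int_0^t (cos(8*s)^2/9) ds = t/18 + sin(8*t)*cos(8*t)/144.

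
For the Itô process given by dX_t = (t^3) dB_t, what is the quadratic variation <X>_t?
<X>_t = t^7/7

For an Itô process dX_t = a(t) dt + b(t) dB_t, the quadratic variation is <X>_t = int_0^t b(s)^2 ds (the drift term does not contribute). Here b(s) = s^3, so
  b(s)^2 = s^6.
Integrating from 0 to t:
  <X>_t = int_0^t (s^6) ds = t^7/7.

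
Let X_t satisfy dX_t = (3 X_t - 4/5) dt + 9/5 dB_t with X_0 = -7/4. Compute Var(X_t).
Var(X_t) = 27*exp(6*t)/50 - 27/50

The variance V(t) = Var(X_t) satisfies V'(t) = 2 a V(t) + c^2 with V(0) = 0 (drift coefficient is linear in X, diffusion is constant). With a = 3, c = 9/5, the solution is
  V(t) = (c^2 / (2 a)) * (exp(2 a t) - 1)
       = ((9/5)^2 / (2*3)) * (exp(6 t) - 1)
       = 27*exp(6*t)/50 - 27/50.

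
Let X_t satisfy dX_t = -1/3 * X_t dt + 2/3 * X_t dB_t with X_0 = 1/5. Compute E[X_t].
E[X_t] = exp(-t/3)/5

For GBM dX = mu X dt + sigma X dB with X_0 = x_0, apply Itô to Y = log X: dY = (mu - sigma^2/2) dt + sigma dB, so Y_t = log(x_0) + (mu - sigma^2/2) t + sigma B_t and hence X_t = x_0 * exp((mu - sigma^2/2) t + sigma B_t).
With mu = -1/3, sigma = 2/3, x_0 = 1/5, this gives:
  X_t = 1/5 * exp((-5/9) * t + (2/3) * B_t).
Since sigma*B_t ~ Normal(0, sigma^2 t), E[exp(sigma*B_t)] = exp(sigma^2 t / 2); so E[X_t] = x_0 * exp((mu - sigma^2/2) t) * exp(sigma^2 t / 2) = x_0 * exp(mu t) = exp(-t/3)/5.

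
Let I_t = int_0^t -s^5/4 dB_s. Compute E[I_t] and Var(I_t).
E[I_t] = 0; Var(I_t) = t^11/176

The Itô integral of a deterministic integrand f(s) has mean 0 because each increment f(s) * (B_{s+ds} - B_s) has mean 0. By the Itô isometry:
  Var( int_0^t f(s) dB_s ) = E[ (int_0^t f(s) dB_s)^2 ] = int_0^t f(s)^2 ds.
Here f(s) = -s^5/4, so f(s)^2 = s^10/16. Integrate:
  int_0^t (s^10/16) ds = t^11/176.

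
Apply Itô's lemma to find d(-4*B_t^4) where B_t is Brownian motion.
d(-4*B_t^4) = (-24*B_t^2) dt + (-16*B_t^3) dB_t

Itô's formula for f(B_t) gives d f(B_t) = f'(B_t) dB_t + (1/2) f''(B_t) dt. Compute derivatives of f(x) = -4*x^4:
  f'(x)  = -16*x^3
  f''(x) = -48*x^2
Substitute x = B_t and multiply the f'' term by 1/2:
  drift     = (1/2) * (-48*x^2) evaluated at B_t = -24*B_t^2
  diffusion = (-16*x^3) evaluated at B_t = -16*B_t^3
Therefore d(-4*B_t^4) = (-24*B_t^2) dt + (-16*B_t^3) dB_t.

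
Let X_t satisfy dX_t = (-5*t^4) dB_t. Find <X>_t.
<X>_t = 25*t^9/9

For an Itô process dX_t = a(t) dt + b(t) dB_t, the quadratic variation is <X>_t = int_0^t b(s)^2 ds (the drift term does not contribute). Here b(s) = -5*s^4, so
  b(s)^2 = 25*s^8.
Integrating from 0 to t:
  <X>_t = int_0^t (25*s^8) ds = 25*t^9/9.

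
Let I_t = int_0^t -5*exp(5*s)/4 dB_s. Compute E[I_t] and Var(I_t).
E[I_t] = 0; Var(I_t) = 5*exp(10*t)/32 - 5/32

The Itô integral of a deterministic integrand f(s) has mean 0 because each increment f(s) * (B_{s+ds} - B_s) has mean 0. By the Itô isometry:
  Var( int_0^t f(s) dB_s ) = E[ (int_0^t f(s) dB_s)^2 ] = int_0^t f(s)^2 ds.
Here f(s) = -5*exp(5*s)/4, so f(s)^2 = 25*exp(10*s)/16. Integrate:
  int_0^t (25*exp(10*s)/16) ds = 5*exp(10*t)/32 - 5/32.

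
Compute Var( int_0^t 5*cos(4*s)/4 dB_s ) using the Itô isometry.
Var = 25*t/32 + 25*sin(4*t)*cos(4*t)/128

The Itô integral of a deterministic integrand f(s) has mean 0 because each increment f(s) * (B_{s+ds} - B_s) has mean 0. By the Itô isometry:
  Var( int_0^t f(s) dB_s ) = E[ (int_0^t f(s) dB_s)^2 ] = int_0^t f(s)^2 ds.
Here f(s) = 5*cos(4*s)/4, so f(s)^2 = 25*cos(4*s)^2/16. Integrate:
  int_0^t (25*cos(4*s)^2/16) ds = 25*t/32 + 25*sin(4*t)*cos(4*t)/128.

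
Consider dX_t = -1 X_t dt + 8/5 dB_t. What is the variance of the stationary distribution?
lim Var(X_t) = 32/25

The OU SDE dX = -theta X dt + sigma dB admits the integrating factor exp(theta t): d(exp(theta t) X_t) = sigma exp(theta t) dB_t. Integrating from 0 to t gives X_t = x_0 * exp(-theta t) + sigma * int_0^t exp(-theta (t-s)) dB_s for any initial x_0. The Itô integral has variance (by the Itô isometry) sigma^2 * int_0^t exp(-2 theta (t - s)) ds = sigma^2 * (1 - exp(-2 theta t)) / (2 theta), independent of x_0.
With theta = 1, sigma = 8/5:
  Var(X_t) = (8/5)^2 * (1 - exp(-2*1 t)) / (2 * 1) = 32/25 - 32*exp(-2*t)/25.
As t -> infinity, exp(-2*1 t) -> 0, so the stationary variance is sigma^2 / (2 theta) = 32/25.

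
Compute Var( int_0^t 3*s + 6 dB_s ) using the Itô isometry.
Var = 3*t*(t^2 + 6*t + 12)

The Itô integral of a deterministic integrand f(s) has mean 0 because each increment f(s) * (B_{s+ds} - B_s) has mean 0. By the Itô isometry:
  Var( int_0^t f(s) dB_s ) = E[ (int_0^t f(s) dB_s)^2 ] = int_0^t f(s)^2 ds.
Here f(s) = 3*s + 6, so f(s)^2 = 9*(s + 2)^2. Integrate:
  int_0^t (9*(s + 2)^2) ds = 3*t*(t^2 + 6*t + 12).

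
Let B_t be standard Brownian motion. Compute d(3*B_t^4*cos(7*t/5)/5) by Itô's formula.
d(3*B_t^4*cos(7*t/5)/5) = (3*B_t^2*(-7*B_t^2*sin(7*t/5) + 30*cos(7*t/5))/25) dt + (12*B_t^3*cos(7*t/5)/5) dB_t

Itô's formula for f(t, x): d f(t, B_t) = (f_t + (1/2) f_xx) dt + f_x dB_t. Compute partials of f(t, x) = 3*x^4*cos(7*t/5)/5:
  f_t(t,x)  = -21*x^4*sin(7*t/5)/25
  f_x(t,x)  = 12*x^3*cos(7*t/5)/5
  f_xx(t,x) = 36*x^2*cos(7*t/5)/5
Assemble drift = f_t + (1/2) f_xx = 3*x^2*(-7*x^2*sin(7*t/5) + 30*cos(7*t/5))/25 and diffusion = f_x = 12*x^3*cos(7*t/5)/5. Substituting x = B_t:
  d(3*B_t^4*cos(7*t/5)/5) = (3*B_t^2*(-7*B_t^2*sin(7*t/5) + 30*cos(7*t/5))/25) dt + (12*B_t^3*cos(7*t/5)/5) dB_t.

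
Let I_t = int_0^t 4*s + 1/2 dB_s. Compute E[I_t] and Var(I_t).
E[I_t] = 0; Var(I_t) = t*(64*t^2 + 24*t + 3)/12

The Itô integral of a deterministic integrand f(s) has mean 0 because each increment f(s) * (B_{s+ds} - B_s) has mean 0. By the Itô isometry:
  Var( int_0^t f(s) dB_s ) = E[ (int_0^t f(s) dB_s)^2 ] = int_0^t f(s)^2 ds.
Here f(s) = 4*s + 1/2, so f(s)^2 = (8*s + 1)^2/4. Integrate:
  int_0^t ((8*s + 1)^2/4) ds = t*(64*t^2 + 24*t + 3)/12.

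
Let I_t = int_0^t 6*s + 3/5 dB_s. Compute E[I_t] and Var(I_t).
E[I_t] = 0; Var(I_t) = 3*t*(100*t^2 + 30*t + 3)/25

The Itô integral of a deterministic integrand f(s) has mean 0 because each increment f(s) * (B_{s+ds} - B_s) has mean 0. By the Itô isometry:
  Var( int_0^t f(s) dB_s ) = E[ (int_0^t f(s) dB_s)^2 ] = int_0^t f(s)^2 ds.
Here f(s) = 6*s + 3/5, so f(s)^2 = 9*(10*s + 1)^2/25. Integrate:
  int_0^t (9*(10*s + 1)^2/25) ds = 3*t*(100*t^2 + 30*t + 3)/25.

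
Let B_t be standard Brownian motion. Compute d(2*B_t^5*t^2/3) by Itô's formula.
d(2*B_t^5*t^2/3) = (4*B_t^3*t*(B_t^2 + 5*t)/3) dt + (10*B_t^4*t^2/3) dB_t

Itô's formula for f(t, x): d f(t, B_t) = (f_t + (1/2) f_xx) dt + f_x dB_t. Compute partials of f(t, x) = 2*t^2*x^5/3:
  f_t(t,x)  = 4*t*x^5/3
  f_x(t,x)  = 10*t^2*x^4/3
  f_xx(t,x) = 40*t^2*x^3/3
Assemble drift = f_t + (1/2) f_xx = 4*t*x^3*(5*t + x^2)/3 and diffusion = f_x = 10*t^2*x^4/3. Substituting x = B_t:
  d(2*B_t^5*t^2/3) = (4*B_t^3*t*(B_t^2 + 5*t)/3) dt + (10*B_t^4*t^2/3) dB_t.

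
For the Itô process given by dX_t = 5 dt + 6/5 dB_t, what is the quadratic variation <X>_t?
<X>_t = 36*t/25

For an Itô process dX_t = a(t) dt + b(t) dB_t, the quadratic variation is <X>_t = int_0^t b(s)^2 ds (the drift term does not contribute). Here b(s) = 6/5, so
  b(s)^2 = 36/25.
Integrating from 0 to t:
  <X>_t = int_0^t (36/25) ds = 36*t/25.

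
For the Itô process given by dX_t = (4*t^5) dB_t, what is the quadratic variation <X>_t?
<X>_t = 16*t^11/11

For an Itô process dX_t = a(t) dt + b(t) dB_t, the quadratic variation is <X>_t = int_0^t b(s)^2 ds (the drift term does not contribute). Here b(s) = 4*s^5, so
  b(s)^2 = 16*s^10.
Integrating from 0 to t:
  <X>_t = int_0^t (16*s^10) ds = 16*t^11/11.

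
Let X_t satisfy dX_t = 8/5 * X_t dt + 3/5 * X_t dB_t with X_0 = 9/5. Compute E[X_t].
E[X_t] = 9*exp(8*t/5)/5

For GBM dX = mu X dt + sigma X dB with X_0 = x_0, apply Itô to Y = log X: dY = (mu - sigma^2/2) dt + sigma dB, so Y_t = log(x_0) + (mu - sigma^2/2) t + sigma B_t and hence X_t = x_0 * exp((mu - sigma^2/2) t + sigma B_t).
With mu = 8/5, sigma = 3/5, x_0 = 9/5, this gives:
  X_t = 9/5 * exp((71/50) * t + (3/5) * B_t).
Since sigma*B_t ~ Normal(0, sigma^2 t), E[exp(sigma*B_t)] = exp(sigma^2 t / 2); so E[X_t] = x_0 * exp((mu - sigma^2/2) t) * exp(sigma^2 t / 2) = x_0 * exp(mu t) = 9*exp(8*t/5)/5.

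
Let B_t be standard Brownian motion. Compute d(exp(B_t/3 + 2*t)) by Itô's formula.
d(exp(B_t/3 + 2*t)) = (37*exp(B_t/3 + 2*t)/18) dt + (exp(B_t/3 + 2*t)/3) dB_t

Itô's formula for f(t, x): d f(t, B_t) = (f_t + (1/2) f_xx) dt + f_x dB_t. Compute partials of f(t, x) = exp(2*t + x/3):
  f_t(t,x)  = 2*exp(2*t + x/3)
  f_x(t,x)  = exp(2*t + x/3)/3
  f_xx(t,x) = exp(2*t + x/3)/9
Assemble drift = f_t + (1/2) f_xx = 37*exp(2*t + x/3)/18 and diffusion = f_x = exp(2*t + x/3)/3. Substituting x = B_t:
  d(exp(B_t/3 + 2*t)) = (37*exp(B_t/3 + 2*t)/18) dt + (exp(B_t/3 + 2*t)/3) dB_t.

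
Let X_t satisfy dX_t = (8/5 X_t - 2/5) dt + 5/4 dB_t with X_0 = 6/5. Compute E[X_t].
E[X_t] = 19*exp(8*t/5)/20 + 1/4

Taking expectations and using E[dB_t] = 0, the mean m(t) = E[X_t] satisfies the ODE m'(t) = a m(t) + b with m(0) = x_0. With a = 8/5, b = -2/5, x_0 = 6/5, the solution is
  m(t) = x_0 * exp(a t) + (b/a) * (exp(a t) - 1)
       = (6/5) * exp((8/5) t) + ((-2/5)/(8/5)) * (exp((8/5) t) - 1)
       = 19*exp(8*t/5)/20 + 1/4.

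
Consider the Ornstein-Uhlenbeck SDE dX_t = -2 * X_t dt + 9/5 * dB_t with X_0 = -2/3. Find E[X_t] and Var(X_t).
E[X_t] = -2*exp(-2*t)/3; Var(X_t) = 81/100 - 81*exp(-4*t)/100

The OU SDE dX = -theta X dt + sigma dB admits the integrating factor exp(theta t): d(exp(theta t) X_t) = sigma exp(theta t) dB_t. Integrating from 0 to t:
  X_t = x_0 * exp(-theta t) + sigma * int_0^t exp(-theta (t-s)) dB_s.
The Itô integral has mean 0 and (by the Itô isometry) variance sigma^2 * int_0^t exp(-2 theta (t - s)) ds = sigma^2 * (1 - exp(-2 theta t)) / (2 theta).
With theta = 2, sigma = 9/5, x_0 = -2/3:
  E[X_t] = -2/3 * exp(-2 t) = -2*exp(-2*t)/3
  Var(X_t) = (9/5)^2 * (1 - exp(-2*2 t)) / (2 * 2) = 81/100 - 81*exp(-4*t)/100.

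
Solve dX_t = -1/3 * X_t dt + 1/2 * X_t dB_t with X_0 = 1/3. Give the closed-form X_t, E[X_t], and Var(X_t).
X_t = 1/3 * exp((-11/24) t + (1/2) B_t); E[X_t] = exp(-t/3)/3; Var(X_t) = (exp(t/4) - 1)*exp(-2*t/3)/9

For GBM dX = mu X dt + sigma X dB with X_0 = x_0, apply Itô to Y = log X: dY = (mu - sigma^2/2) dt + sigma dB, so Y_t = log(x_0) + (mu - sigma^2/2) t + sigma B_t and hence X_t = x_0 * exp((mu - sigma^2/2) t + sigma B_t).
With mu = -1/3, sigma = 1/2, x_0 = 1/3, this gives:
  X_t = 1/3 * exp((-11/24) * t + (1/2) * B_t).
Since sigma*B_t ~ Normal(0, sigma^2 t), E[exp(sigma*B_t)] = exp(sigma^2 t / 2); so E[X_t] = x_0 * exp((mu - sigma^2/2) t) * exp(sigma^2 t / 2) = x_0 * exp(mu t) = exp(-t/3)/3.
Var(X_t) = E[X_t^2] - (E[X_t])^2 = x_0^2 * exp(2 mu t) * (exp(sigma^2 t) - 1) = (exp(t/4) - 1)*exp(-2*t/3)/9.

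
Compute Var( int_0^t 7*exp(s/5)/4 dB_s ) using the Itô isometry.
Var = 245*exp(2*t/5)/32 - 245/32

The Itô integral of a deterministic integrand f(s) has mean 0 because each increment f(s) * (B_{s+ds} - B_s) has mean 0. By the Itô isometry:
  Var( int_0^t f(s) dB_s ) = E[ (int_0^t f(s) dB_s)^2 ] = int_0^t f(s)^2 ds.
Here f(s) = 7*exp(s/5)/4, so f(s)^2 = 49*exp(2*s/5)/16. Integrate:
  int_0^t (49*exp(2*s/5)/16) ds = 245*exp(2*t/5)/32 - 245/32.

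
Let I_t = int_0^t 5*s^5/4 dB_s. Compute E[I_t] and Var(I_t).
E[I_t] = 0; Var(I_t) = 25*t^11/176

The Itô integral of a deterministic integrand f(s) has mean 0 because each increment f(s) * (B_{s+ds} - B_s) has mean 0. By the Itô isometry:
  Var( int_0^t f(s) dB_s ) = E[ (int_0^t f(s) dB_s)^2 ] = int_0^t f(s)^2 ds.
Here f(s) = 5*s^5/4, so f(s)^2 = 25*s^10/16. Integrate:
  int_0^t (25*s^10/16) ds = 25*t^11/176.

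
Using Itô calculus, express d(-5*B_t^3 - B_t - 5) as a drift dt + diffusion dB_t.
d(-5*B_t^3 - B_t - 5) = (-15*B_t) dt + (-15*B_t^2 - 1) dB_t

Itô's formula for f(B_t) gives d f(B_t) = f'(B_t) dB_t + (1/2) f''(B_t) dt. Compute derivatives of f(x) = -5*x^3 - x - 5:
  f'(x)  = -15*x^2 - 1
  f''(x) = -30*x
Substitute x = B_t and multiply the f'' term by 1/2:
  drift     = (1/2) * (-30*x) evaluated at B_t = -15*B_t
  diffusion = (-15*x^2 - 1) evaluated at B_t = -15*B_t^2 - 1
Therefore d(-5*B_t^3 - B_t - 5) = (-15*B_t) dt + (-15*B_t^2 - 1) dB_t.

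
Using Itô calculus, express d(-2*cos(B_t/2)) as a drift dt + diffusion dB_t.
d(-2*cos(B_t/2)) = (cos(B_t/2)/4) dt + (sin(B_t/2)) dB_t

Itô's formula for f(B_t) gives d f(B_t) = f'(B_t) dB_t + (1/2) f''(B_t) dt. Compute derivatives of f(x) = -2*cos(x/2):
  f'(x)  = sin(x/2)
  f''(x) = cos(x/2)/2
Substitute x = B_t and multiply the f'' term by 1/2:
  drift     = (1/2) * (cos(x/2)/2) evaluated at B_t = cos(B_t/2)/4
  diffusion = (sin(x/2)) evaluated at B_t = sin(B_t/2)
Therefore d(-2*cos(B_t/2)) = (cos(B_t/2)/4) dt + (sin(B_t/2)) dB_t.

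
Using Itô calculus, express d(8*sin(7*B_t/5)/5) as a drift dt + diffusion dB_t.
d(8*sin(7*B_t/5)/5) = (-196*sin(7*B_t/5)/125) dt + (56*cos(7*B_t/5)/25) dB_t

Itô's formula for f(B_t) gives d f(B_t) = f'(B_t) dB_t + (1/2) f''(B_t) dt. Compute derivatives of f(x) = 8*sin(7*x/5)/5:
  f'(x)  = 56*cos(7*x/5)/25
  f''(x) = -392*sin(7*x/5)/125
Substitute x = B_t and multiply the f'' term by 1/2:
  drift     = (1/2) * (-392*sin(7*x/5)/125) evaluated at B_t = -196*sin(7*B_t/5)/125
  diffusion = (56*cos(7*x/5)/25) evaluated at B_t = 56*cos(7*B_t/5)/25
Therefore d(8*sin(7*B_t/5)/5) = (-196*sin(7*B_t/5)/125) dt + (56*cos(7*B_t/5)/25) dB_t.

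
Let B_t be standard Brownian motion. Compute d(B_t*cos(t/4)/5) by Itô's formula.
d(B_t*cos(t/4)/5) = (-B_t*sin(t/4)/20) dt + (cos(t/4)/5) dB_t

Itô's formula for f(t, x): d f(t, B_t) = (f_t + (1/2) f_xx) dt + f_x dB_t. Compute partials of f(t, x) = x*cos(t/4)/5:
  f_t(t,x)  = -x*sin(t/4)/20
  f_x(t,x)  = cos(t/4)/5
  f_xx(t,x) = 0
Assemble drift = f_t + (1/2) f_xx = -x*sin(t/4)/20 and diffusion = f_x = cos(t/4)/5. Substituting x = B_t:
  d(B_t*cos(t/4)/5) = (-B_t*sin(t/4)/20) dt + (cos(t/4)/5) dB_t.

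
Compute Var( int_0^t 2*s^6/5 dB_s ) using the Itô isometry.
Var = 4*t^13/325

The Itô integral of a deterministic integrand f(s) has mean 0 because each increment f(s) * (B_{s+ds} - B_s) has mean 0. By the Itô isometry:
  Var( int_0^t f(s) dB_s ) = E[ (int_0^t f(s) dB_s)^2 ] = int_0^t f(s)^2 ds.
Here f(s) = 2*s^6/5, so f(s)^2 = 4*s^12/25. Integrate:
  int_0^t (4*s^12/25) ds = 4*t^13/325.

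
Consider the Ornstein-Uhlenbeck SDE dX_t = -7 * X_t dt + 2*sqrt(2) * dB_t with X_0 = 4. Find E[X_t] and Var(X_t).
E[X_t] = 4*exp(-7*t); Var(X_t) = 4/7 - 4*exp(-14*t)/7

The OU SDE dX = -theta X dt + sigma dB admits the integrating factor exp(theta t): d(exp(theta t) X_t) = sigma exp(theta t) dB_t. Integrating from 0 to t:
  X_t = x_0 * exp(-theta t) + sigma * int_0^t exp(-theta (t-s)) dB_s.
The Itô integral has mean 0 and (by the Itô isometry) variance sigma^2 * int_0^t exp(-2 theta (t - s)) ds = sigma^2 * (1 - exp(-2 theta t)) / (2 theta).
With theta = 7, sigma = 2*sqrt(2), x_0 = 4:
  E[X_t] = 4 * exp(-7 t) = 4*exp(-7*t)
  Var(X_t) = (2*sqrt(2))^2 * (1 - exp(-2*7 t)) / (2 * 7) = 4/7 - 4*exp(-14*t)/7.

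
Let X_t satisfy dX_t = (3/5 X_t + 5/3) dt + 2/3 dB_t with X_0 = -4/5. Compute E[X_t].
E[X_t] = 89*exp(3*t/5)/45 - 25/9

Taking expectations and using E[dB_t] = 0, the mean m(t) = E[X_t] satisfies the ODE m'(t) = a m(t) + b with m(0) = x_0. With a = 3/5, b = 5/3, x_0 = -4/5, the solution is
  m(t) = x_0 * exp(a t) + (b/a) * (exp(a t) - 1)
       = (-4/5) * exp((3/5) t) + ((5/3)/(3/5)) * (exp((3/5) t) - 1)
       = 89*exp(3*t/5)/45 - 25/9.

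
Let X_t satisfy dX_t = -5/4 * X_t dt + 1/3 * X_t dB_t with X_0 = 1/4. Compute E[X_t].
E[X_t] = exp(-5*t/4)/4

For GBM dX = mu X dt + sigma X dB with X_0 = x_0, apply Itô to Y = log X: dY = (mu - sigma^2/2) dt + sigma dB, so Y_t = log(x_0) + (mu - sigma^2/2) t + sigma B_t and hence X_t = x_0 * exp((mu - sigma^2/2) t + sigma B_t).
With mu = -5/4, sigma = 1/3, x_0 = 1/4, this gives:
  X_t = 1/4 * exp((-47/36) * t + (1/3) * B_t).
Since sigma*B_t ~ Normal(0, sigma^2 t), E[exp(sigma*B_t)] = exp(sigma^2 t / 2); so E[X_t] = x_0 * exp((mu - sigma^2/2) t) * exp(sigma^2 t / 2) = x_0 * exp(mu t) = exp(-5*t/4)/4.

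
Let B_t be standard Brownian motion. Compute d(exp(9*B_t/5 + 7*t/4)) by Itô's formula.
d(exp(9*B_t/5 + 7*t/4)) = (337*exp(9*B_t/5 + 7*t/4)/100) dt + (9*exp(9*B_t/5 + 7*t/4)/5) dB_t

Itô's formula for f(t, x): d f(t, B_t) = (f_t + (1/2) f_xx) dt + f_x dB_t. Compute partials of f(t, x) = exp(7*t/4 + 9*x/5):
  f_t(t,x)  = 7*exp(7*t/4 + 9*x/5)/4
  f_x(t,x)  = 9*exp(7*t/4 + 9*x/5)/5
  f_xx(t,x) = 81*exp(7*t/4 + 9*x/5)/25
Assemble drift = f_t + (1/2) f_xx = 337*exp(7*t/4 + 9*x/5)/100 and diffusion = f_x = 9*exp(7*t/4 + 9*x/5)/5. Substituting x = B_t:
  d(exp(9*B_t/5 + 7*t/4)) = (337*exp(9*B_t/5 + 7*t/4)/100) dt + (9*exp(9*B_t/5 + 7*t/4)/5) dB_t.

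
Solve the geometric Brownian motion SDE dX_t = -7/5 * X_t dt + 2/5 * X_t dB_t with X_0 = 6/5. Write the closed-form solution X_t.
X_t = 6/5 * exp((-37/25) * t + (2/5) * B_t)

For GBM dX = mu X dt + sigma X dB with X_0 = x_0, apply Itô to Y = log X: dY = (mu - sigma^2/2) dt + sigma dB, so Y_t = log(x_0) + (mu - sigma^2/2) t + sigma B_t and hence X_t = x_0 * exp((mu - sigma^2/2) t + sigma B_t).
With mu = -7/5, sigma = 2/5, x_0 = 6/5, this gives:
  X_t = 6/5 * exp((-37/25) * t + (2/5) * B_t).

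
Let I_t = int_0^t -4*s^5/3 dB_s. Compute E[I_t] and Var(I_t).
E[I_t] = 0; Var(I_t) = 16*t^11/99

The Itô integral of a deterministic integrand f(s) has mean 0 because each increment f(s) * (B_{s+ds} - B_s) has mean 0. By the Itô isometry:
  Var( int_0^t f(s) dB_s ) = E[ (int_0^t f(s) dB_s)^2 ] = int_0^t f(s)^2 ds.
Here f(s) = -4*s^5/3, so f(s)^2 = 16*s^10/9. Integrate:
  int_0^t (16*s^10/9) ds = 16*t^11/99.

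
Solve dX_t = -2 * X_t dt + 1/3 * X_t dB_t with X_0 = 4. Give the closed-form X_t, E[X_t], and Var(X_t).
X_t = 4 * exp((-37/18) t + (1/3) B_t); E[X_t] = 4*exp(-2*t); Var(X_t) = (16*exp(t/9) - 16)*exp(-4*t)

For GBM dX = mu X dt + sigma X dB with X_0 = x_0, apply Itô to Y = log X: dY = (mu - sigma^2/2) dt + sigma dB, so Y_t = log(x_0) + (mu - sigma^2/2) t + sigma B_t and hence X_t = x_0 * exp((mu - sigma^2/2) t + sigma B_t).
With mu = -2, sigma = 1/3, x_0 = 4, this gives:
  X_t = 4 * exp((-37/18) * t + (1/3) * B_t).
Since sigma*B_t ~ Normal(0, sigma^2 t), E[exp(sigma*B_t)] = exp(sigma^2 t / 2); so E[X_t] = x_0 * exp((mu - sigma^2/2) t) * exp(sigma^2 t / 2) = x_0 * exp(mu t) = 4*exp(-2*t).
Var(X_t) = E[X_t^2] - (E[X_t])^2 = x_0^2 * exp(2 mu t) * (exp(sigma^2 t) - 1) = (16*exp(t/9) - 16)*exp(-4*t).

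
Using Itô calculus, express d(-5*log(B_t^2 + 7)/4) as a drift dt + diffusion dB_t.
d(-5*log(B_t^2 + 7)/4) = (5*(B_t^2 - 7)/(4*(B_t^2 + 7)^2)) dt + (-5*B_t/(2*B_t^2 + 14)) dB_t

Itô's formula for f(B_t) gives d f(B_t) = f'(B_t) dB_t + (1/2) f''(B_t) dt. Compute derivatives of f(x) = -5*log(x^2 + 7)/4:
  f'(x)  = -5*x/(2*x^2 + 14)
  f''(x) = 5*(x^2 - 7)/(2*(x^2 + 7)^2)
Substitute x = B_t and multiply the f'' term by 1/2:
  drift     = (1/2) * (5*(x^2 - 7)/(2*(x^2 + 7)^2)) evaluated at B_t = 5*(B_t^2 - 7)/(4*(B_t^2 + 7)^2)
  diffusion = (-5*x/(2*x^2 + 14)) evaluated at B_t = -5*B_t/(2*B_t^2 + 14)
Therefore d(-5*log(B_t^2 + 7)/4) = (5*(B_t^2 - 7)/(4*(B_t^2 + 7)^2)) dt + (-5*B_t/(2*B_t^2 + 14)) dB_t.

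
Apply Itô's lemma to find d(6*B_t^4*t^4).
d(6*B_t^4*t^4) = (B_t^2*t^3*(24*B_t^2 + 36*t)) dt + (24*B_t^3*t^4) dB_t

Itô's formula for f(t, x): d f(t, B_t) = (f_t + (1/2) f_xx) dt + f_x dB_t. Compute partials of f(t, x) = 6*t^4*x^4:
  f_t(t,x)  = 24*t^3*x^4
  f_x(t,x)  = 24*t^4*x^3
  f_xx(t,x) = 72*t^4*x^2
Assemble drift = f_t + (1/2) f_xx = t^3*x^2*(36*t + 24*x^2) and diffusion = f_x = 24*t^4*x^3. Substituting x = B_t:
  d(6*B_t^4*t^4) = (B_t^2*t^3*(24*B_t^2 + 36*t)) dt + (24*B_t^3*t^4) dB_t.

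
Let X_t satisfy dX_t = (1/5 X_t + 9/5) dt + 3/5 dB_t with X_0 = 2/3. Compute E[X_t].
E[X_t] = 29*exp(t/5)/3 - 9

Taking expectations and using E[dB_t] = 0, the mean m(t) = E[X_t] satisfies the ODE m'(t) = a m(t) + b with m(0) = x_0. With a = 1/5, b = 9/5, x_0 = 2/3, the solution is
  m(t) = x_0 * exp(a t) + (b/a) * (exp(a t) - 1)
       = (2/3) * exp((1/5) t) + ((9/5)/(1/5)) * (exp((1/5) t) - 1)
       = 29*exp(t/5)/3 - 9.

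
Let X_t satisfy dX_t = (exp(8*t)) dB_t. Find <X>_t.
<X>_t = exp(16*t)/16 - 1/16

For an Itô process dX_t = a(t) dt + b(t) dB_t, the quadratic variation is <X>_t = int_0^t b(s)^2 ds (the drift term does not contribute). Here b(s) = exp(8*s), so
  b(s)^2 = exp(16*s).
Integrating from 0 to t:
  <X>_t = int_0^t (exp(16*s)) ds = exp(16*t)/16 - 1/16.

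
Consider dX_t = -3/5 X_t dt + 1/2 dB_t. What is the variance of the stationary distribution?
lim Var(X_t) = 5/24

The OU SDE dX = -theta X dt + sigma dB admits the integrating factor exp(theta t): d(exp(theta t) X_t) = sigma exp(theta t) dB_t. Integrating from 0 to t gives X_t = x_0 * exp(-theta t) + sigma * int_0^t exp(-theta (t-s)) dB_s for any initial x_0. The Itô integral has variance (by the Itô isometry) sigma^2 * int_0^t exp(-2 theta (t - s)) ds = sigma^2 * (1 - exp(-2 theta t)) / (2 theta), independent of x_0.
With theta = 3/5, sigma = 1/2:
  Var(X_t) = (1/2)^2 * (1 - exp(-2*3/5 t)) / (2 * 3/5) = 5/24 - 5*exp(-6*t/5)/24.
As t -> infinity, exp(-2*3/5 t) -> 0, so the stationary variance is sigma^2 / (2 theta) = 5/24.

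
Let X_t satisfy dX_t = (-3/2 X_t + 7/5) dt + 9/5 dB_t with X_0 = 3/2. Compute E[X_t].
E[X_t] = 14/15 + 17*exp(-3*t/2)/30

Taking expectations and using E[dB_t] = 0, the mean m(t) = E[X_t] satisfies the ODE m'(t) = a m(t) + b with m(0) = x_0. With a = -3/2, b = 7/5, x_0 = 3/2, the solution is
  m(t) = x_0 * exp(a t) + (b/a) * (exp(a t) - 1)
       = (3/2) * exp((-3/2) t) + ((7/5)/(-3/2)) * (exp((-3/2) t) - 1)
       = 14/15 + 17*exp(-3*t/2)/30.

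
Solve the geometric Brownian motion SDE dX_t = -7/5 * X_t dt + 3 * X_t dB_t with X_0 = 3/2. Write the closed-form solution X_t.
X_t = 3/2 * exp((-59/10) * t + (3) * B_t)

For GBM dX = mu X dt + sigma X dB with X_0 = x_0, apply Itô to Y = log X: dY = (mu - sigma^2/2) dt + sigma dB, so Y_t = log(x_0) + (mu - sigma^2/2) t + sigma B_t and hence X_t = x_0 * exp((mu - sigma^2/2) t + sigma B_t).
With mu = -7/5, sigma = 3, x_0 = 3/2, this gives:
  X_t = 3/2 * exp((-59/10) * t + (3) * B_t).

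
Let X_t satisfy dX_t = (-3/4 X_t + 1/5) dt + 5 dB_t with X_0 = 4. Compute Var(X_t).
Var(X_t) = 50/3 - 50*exp(-3*t/2)/3

The variance V(t) = Var(X_t) satisfies V'(t) = 2 a V(t) + c^2 with V(0) = 0 (drift coefficient is linear in X, diffusion is constant). With a = -3/4, c = 5, the solution is
  V(t) = (c^2 / (2 a)) * (exp(2 a t) - 1)
       = (5^2 / (2*(-3/4))) * (exp((-3/2) t) - 1)
       = 50/3 - 50*exp(-3*t/2)/3.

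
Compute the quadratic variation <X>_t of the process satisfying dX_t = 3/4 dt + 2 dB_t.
<X>_t = 4*t

For an Itô process dX_t = a(t) dt + b(t) dB_t, the quadratic variation is <X>_t = int_0^t b(s)^2 ds (the drift term does not contribute). Here b(s) = 2, so
  b(s)^2 = 4.
Integrating from 0 to t:
  <X>_t = int_0^t (4) ds = 4*t.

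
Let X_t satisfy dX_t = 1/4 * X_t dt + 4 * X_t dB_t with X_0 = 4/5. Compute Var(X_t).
Var(X_t) = 16*(exp(16*t) - 1)*exp(t/2)/25

For GBM dX = mu X dt + sigma X dB with X_0 = x_0, apply Itô to Y = log X: dY = (mu - sigma^2/2) dt + sigma dB, so Y_t = log(x_0) + (mu - sigma^2/2) t + sigma B_t and hence X_t = x_0 * exp((mu - sigma^2/2) t + sigma B_t).
With mu = 1/4, sigma = 4, x_0 = 4/5, this gives:
  X_t = 4/5 * exp((-31/4) * t + (4) * B_t).
Since sigma*B_t ~ Normal(0, sigma^2 t), E[exp(sigma*B_t)] = exp(sigma^2 t / 2); so E[X_t] = x_0 * exp((mu - sigma^2/2) t) * exp(sigma^2 t / 2) = x_0 * exp(mu t) = 4*exp(t/4)/5.
Var(X_t) = E[X_t^2] - (E[X_t])^2 = x_0^2 * exp(2 mu t) * (exp(sigma^2 t) - 1) = 16*(exp(16*t) - 1)*exp(t/2)/25.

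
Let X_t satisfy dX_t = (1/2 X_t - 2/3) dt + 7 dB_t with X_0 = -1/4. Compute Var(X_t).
Var(X_t) = 49*exp(t) - 49

The variance V(t) = Var(X_t) satisfies V'(t) = 2 a V(t) + c^2 with V(0) = 0 (drift coefficient is linear in X, diffusion is constant). With a = 1/2, c = 7, the solution is
  V(t) = (c^2 / (2 a)) * (exp(2 a t) - 1)
       = (7^2 / (2*(1/2))) * (exp(1 t) - 1)
       = 49*exp(t) - 49.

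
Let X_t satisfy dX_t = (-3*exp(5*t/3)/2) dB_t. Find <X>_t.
<X>_t = 27*exp(10*t/3)/40 - 27/40

For an Itô process dX_t = a(t) dt + b(t) dB_t, the quadratic variation is <X>_t = int_0^t b(s)^2 ds (the drift term does not contribute). Here b(s) = -3*exp(5*s/3)/2, so
  b(s)^2 = 9*exp(10*s/3)/4.
Integrating from 0 to t:
  <X>_t = int_0^t (9*exp(10*s/3)/4) ds = 27*exp(10*t/3)/40 - 27/40.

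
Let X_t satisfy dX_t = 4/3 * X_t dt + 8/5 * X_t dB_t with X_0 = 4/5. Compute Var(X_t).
Var(X_t) = 16*(exp(64*t/25) - 1)*exp(8*t/3)/25

For GBM dX = mu X dt + sigma X dB with X_0 = x_0, apply Itô to Y = log X: dY = (mu - sigma^2/2) dt + sigma dB, so Y_t = log(x_0) + (mu - sigma^2/2) t + sigma B_t and hence X_t = x_0 * exp((mu - sigma^2/2) t + sigma B_t).
With mu = 4/3, sigma = 8/5, x_0 = 4/5, this gives:
  X_t = 4/5 * exp((4/75) * t + (8/5) * B_t).
Since sigma*B_t ~ Normal(0, sigma^2 t), E[exp(sigma*B_t)] = exp(sigma^2 t / 2); so E[X_t] = x_0 * exp((mu - sigma^2/2) t) * exp(sigma^2 t / 2) = x_0 * exp(mu t) = 4*exp(4*t/3)/5.
Var(X_t) = E[X_t^2] - (E[X_t])^2 = x_0^2 * exp(2 mu t) * (exp(sigma^2 t) - 1) = 16*(exp(64*t/25) - 1)*exp(8*t/3)/25.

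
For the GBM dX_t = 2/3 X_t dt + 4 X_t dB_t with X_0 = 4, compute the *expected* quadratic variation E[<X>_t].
E[<X>_t] = 192*exp(52*t/3)/13 - 192/13

<X>_t = int_0^t (4 * X_s)^2 ds. Taking expectation inside the integral: E[<X>_t] = 4^2 * int_0^t E[X_s^2] ds. For GBM, E[X_s^2] = x_0^2 * exp((2 mu + sigma^2) s). Integrating:
  E[<X>_t] = 4^2 * 4^2 * (exp((2*(2/3) + 4^2) t) - 1) / (2*(2/3) + 4^2)
           = 4^2 * 4^2 * (exp((52/3) t) - 1) / (52/3) = 192*exp(52*t/3)/13 - 192/13.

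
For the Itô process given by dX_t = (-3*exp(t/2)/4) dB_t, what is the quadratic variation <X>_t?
<X>_t = 9*exp(t)/16 - 9/16

For an Itô process dX_t = a(t) dt + b(t) dB_t, the quadratic variation is <X>_t = int_0^t b(s)^2 ds (the drift term does not contribute). Here b(s) = -3*exp(s/2)/4, so
  b(s)^2 = 9*exp(s)/16.
Integrating from 0 to t:
  <X>_t = int_0^t (9*exp(s)/16) ds = 9*exp(t)/16 - 9/16.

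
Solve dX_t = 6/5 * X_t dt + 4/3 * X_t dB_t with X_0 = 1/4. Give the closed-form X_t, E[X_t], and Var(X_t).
X_t = 1/4 * exp((14/45) t + (4/3) B_t); E[X_t] = exp(6*t/5)/4; Var(X_t) = (exp(16*t/9) - 1)*exp(12*t/5)/16

For GBM dX = mu X dt + sigma X dB with X_0 = x_0, apply Itô to Y = log X: dY = (mu - sigma^2/2) dt + sigma dB, so Y_t = log(x_0) + (mu - sigma^2/2) t + sigma B_t and hence X_t = x_0 * exp((mu - sigma^2/2) t + sigma B_t).
With mu = 6/5, sigma = 4/3, x_0 = 1/4, this gives:
  X_t = 1/4 * exp((14/45) * t + (4/3) * B_t).
Since sigma*B_t ~ Normal(0, sigma^2 t), E[exp(sigma*B_t)] = exp(sigma^2 t / 2); so E[X_t] = x_0 * exp((mu - sigma^2/2) t) * exp(sigma^2 t / 2) = x_0 * exp(mu t) = exp(6*t/5)/4.
Var(X_t) = E[X_t^2] - (E[X_t])^2 = x_0^2 * exp(2 mu t) * (exp(sigma^2 t) - 1) = (exp(16*t/9) - 1)*exp(12*t/5)/16.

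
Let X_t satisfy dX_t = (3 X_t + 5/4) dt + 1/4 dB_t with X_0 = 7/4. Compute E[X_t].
E[X_t] = 13*exp(3*t)/6 - 5/12

Taking expectations and using E[dB_t] = 0, the mean m(t) = E[X_t] satisfies the ODE m'(t) = a m(t) + b with m(0) = x_0. With a = 3, b = 5/4, x_0 = 7/4, the solution is
  m(t) = x_0 * exp(a t) + (b/a) * (exp(a t) - 1)
       = (7/4) * exp(3 t) + ((5/4)/3) * (exp(3 t) - 1)
       = 13*exp(3*t)/6 - 5/12.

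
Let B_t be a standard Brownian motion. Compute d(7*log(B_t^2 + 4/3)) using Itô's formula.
d(7*log(B_t^2 + 4/3)) = (21*(4 - 3*B_t^2)/(3*B_t^2 + 4)^2) dt + (42*B_t/(3*B_t^2 + 4)) dB_t

Itô's formula for f(B_t) gives d f(B_t) = f'(B_t) dB_t + (1/2) f''(B_t) dt. Compute derivatives of f(x) = 7*log(x^2 + 4/3):
  f'(x)  = 42*x/(3*x^2 + 4)
  f''(x) = 42*(4 - 3*x^2)/(3*x^2 + 4)^2
Substitute x = B_t and multiply the f'' term by 1/2:
  drift     = (1/2) * (42*(4 - 3*x^2)/(3*x^2 + 4)^2) evaluated at B_t = 21*(4 - 3*B_t^2)/(3*B_t^2 + 4)^2
  diffusion = (42*x/(3*x^2 + 4)) evaluated at B_t = 42*B_t/(3*B_t^2 + 4)
Therefore d(7*log(B_t^2 + 4/3)) = (21*(4 - 3*B_t^2)/(3*B_t^2 + 4)^2) dt + (42*B_t/(3*B_t^2 + 4)) dB_t.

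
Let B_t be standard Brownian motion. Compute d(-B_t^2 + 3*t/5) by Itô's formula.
d(-B_t^2 + 3*t/5) = (-2/5) dt + (-2*B_t) dB_t

Itô's formula for f(t, x): d f(t, B_t) = (f_t + (1/2) f_xx) dt + f_x dB_t. Compute partials of f(t, x) = 3*t/5 - x^2:
  f_t(t,x)  = 3/5
  f_x(t,x)  = -2*x
  f_xx(t,x) = -2
Assemble drift = f_t + (1/2) f_xx = -2/5 and diffusion = f_x = -2*x. Substituting x = B_t:
  d(-B_t^2 + 3*t/5) = (-2/5) dt + (-2*B_t) dB_t.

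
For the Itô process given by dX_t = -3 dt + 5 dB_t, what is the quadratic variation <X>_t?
<X>_t = 25*t

For an Itô process dX_t = a(t) dt + b(t) dB_t, the quadratic variation is <X>_t = int_0^t b(s)^2 ds (the drift term does not contribute). Here b(s) = 5, so
  b(s)^2 = 25.
Integrating from 0 to t:
  <X>_t = int_0^t (25) ds = 25*t.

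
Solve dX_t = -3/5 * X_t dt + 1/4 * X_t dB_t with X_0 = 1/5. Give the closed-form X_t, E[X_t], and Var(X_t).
X_t = 1/5 * exp((-101/160) t + (1/4) B_t); E[X_t] = exp(-3*t/5)/5; Var(X_t) = (exp(t/16) - 1)*exp(-6*t/5)/25

For GBM dX = mu X dt + sigma X dB with X_0 = x_0, apply Itô to Y = log X: dY = (mu - sigma^2/2) dt + sigma dB, so Y_t = log(x_0) + (mu - sigma^2/2) t + sigma B_t and hence X_t = x_0 * exp((mu - sigma^2/2) t + sigma B_t).
With mu = -3/5, sigma = 1/4, x_0 = 1/5, this gives:
  X_t = 1/5 * exp((-101/160) * t + (1/4) * B_t).
Since sigma*B_t ~ Normal(0, sigma^2 t), E[exp(sigma*B_t)] = exp(sigma^2 t / 2); so E[X_t] = x_0 * exp((mu - sigma^2/2) t) * exp(sigma^2 t / 2) = x_0 * exp(mu t) = exp(-3*t/5)/5.
Var(X_t) = E[X_t^2] - (E[X_t])^2 = x_0^2 * exp(2 mu t) * (exp(sigma^2 t) - 1) = (exp(t/16) - 1)*exp(-6*t/5)/25.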